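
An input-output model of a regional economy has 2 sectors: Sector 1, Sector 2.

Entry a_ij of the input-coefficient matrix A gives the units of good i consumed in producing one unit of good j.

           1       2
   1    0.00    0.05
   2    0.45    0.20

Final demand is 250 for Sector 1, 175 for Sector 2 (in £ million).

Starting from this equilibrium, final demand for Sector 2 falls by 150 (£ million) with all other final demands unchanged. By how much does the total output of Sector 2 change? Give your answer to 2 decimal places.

I − A =
  [   1.00    -0.05]
  [  -0.45     0.80]
det(I−A) = (1.00)(0.80) − (-0.05)(-0.45) = 0.7775
adj(I−A) = [[0.80, 0.05], [0.45, 1.00]]
(I − A)⁻¹ = adj(I−A) / det(I−A) ≈
  [   1.0289     0.0643]
  [   0.5788     1.2862]
Δx = (I − A)⁻¹ Δd with Δd having -150 in the Sector 2 component and 0 elsewhere.
So Δx_2 = L_22 · (-150), where L_22 = adj(I−A)_22 / det(I−A) = 1.00 / 0.7775.
Δx_2 = 1.00 × (-150) / 0.7775 = -150.00 / 0.7775 ≈ -192.93.

Δx_2 = -192.93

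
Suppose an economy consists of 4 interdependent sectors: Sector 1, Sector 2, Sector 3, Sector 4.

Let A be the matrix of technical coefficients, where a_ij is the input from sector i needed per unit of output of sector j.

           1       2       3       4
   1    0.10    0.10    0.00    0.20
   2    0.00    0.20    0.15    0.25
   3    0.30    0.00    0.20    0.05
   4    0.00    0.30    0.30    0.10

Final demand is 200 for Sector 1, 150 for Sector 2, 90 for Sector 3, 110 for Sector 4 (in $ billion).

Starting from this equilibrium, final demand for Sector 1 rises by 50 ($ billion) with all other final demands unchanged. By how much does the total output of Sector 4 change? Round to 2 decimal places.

I − A =
  [   0.90    -0.10     0.00    -0.20]
  [   0.00     0.80    -0.15    -0.25]
  [  -0.30     0.00     0.80    -0.05]
  [   0.00    -0.30    -0.30     0.90]
Compute the cofactors C_ij = (−1)^(i+j)·(3×3 minor ij) of I−A; the adjugate is their transpose:
adj(I−A) = Cᵀ =
  [ 0.50175   0.11850   0.07800   0.14875]
  [ 0.06300   0.61650   0.18900   0.19575]
  [ 0.19350   0.05850   0.58050   0.09150]
  [ 0.08550   0.22500   0.25650   0.57150]
det(I−A) = Σ_j (I−A)_1j·C_1j = (0.90)(0.50175) + (-0.10)(0.06300) + (0.00)(0.19350) + (-0.20)(0.08550) = 0.428175
(I − A)⁻¹ = adj(I−A) / det(I−A) ≈
  [   1.1718     0.2768     0.1822     0.3474]
  [   0.1471     1.4398     0.4414     0.4572]
  [   0.4519     0.1366     1.3558     0.2137]
  [   0.1997     0.5255     0.5991     1.3347]
Δx = (I − A)⁻¹ Δd with Δd having +50 in the Sector 1 component and 0 elsewhere.
So Δx_4 = L_41 · (+50), where L_41 = adj(I−A)_41 / det(I−A) = 0.08550 / 0.428175.
Δx_4 = 0.08550 × (+50) / 0.428175 = 4.275 / 0.428175 ≈ 9.98.

Δx_4 = 9.98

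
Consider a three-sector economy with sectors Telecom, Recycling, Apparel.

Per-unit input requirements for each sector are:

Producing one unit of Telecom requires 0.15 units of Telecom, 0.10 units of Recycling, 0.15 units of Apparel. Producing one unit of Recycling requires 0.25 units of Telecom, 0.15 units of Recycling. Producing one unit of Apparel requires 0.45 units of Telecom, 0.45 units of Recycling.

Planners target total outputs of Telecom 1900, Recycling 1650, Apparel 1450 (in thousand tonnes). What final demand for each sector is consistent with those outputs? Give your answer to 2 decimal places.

I − A =
  [   0.85    -0.25    -0.45]
  [  -0.10     0.85    -0.45]
  [  -0.15     0.00     1.00]
d = (I − A) x:
  d_1 = (+0.85)·1900 + (-0.25)·1650 + (-0.45)·1450 = 550.00
  d_2 = (-0.10)·1900 + (+0.85)·1650 + (-0.45)·1450 = 560.00
  d_3 = (-0.15)·1900 + (+0.00)·1650 + (+1.00)·1450 = 1165.00

d_1 = 550.00, d_2 = 560.00, d_3 = 1165.00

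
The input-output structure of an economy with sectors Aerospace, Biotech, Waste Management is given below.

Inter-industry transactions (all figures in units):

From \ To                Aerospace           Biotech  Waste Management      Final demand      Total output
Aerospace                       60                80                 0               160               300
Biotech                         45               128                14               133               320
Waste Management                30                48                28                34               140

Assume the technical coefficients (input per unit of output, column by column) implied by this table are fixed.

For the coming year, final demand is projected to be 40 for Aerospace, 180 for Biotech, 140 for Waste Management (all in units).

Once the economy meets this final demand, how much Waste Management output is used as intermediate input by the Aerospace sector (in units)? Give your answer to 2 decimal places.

z_31 = 17.11

Technical coefficients a_ij = z_ij / X_j:
  a_11 = 60/300 = 0.20, a_21 = 45/300 = 0.15, a_31 = 30/300 = 0.10
  a_12 = 80/320 = 0.25, a_22 = 128/320 = 0.40, a_32 = 48/320 = 0.15
  a_13 = 0/140 = 0.00, a_23 = 14/140 = 0.10, a_33 = 28/140 = 0.20
I − A =
  [   0.80    -0.25     0.00]
  [  -0.15     0.60    -0.10]
  [  -0.10    -0.15     0.80]
Cofactors of I−A, C_ij = (−1)^(i+j)·(minor ij) (rows/columns in the sector order above):
  C_11 = (0.60)(0.80) − (-0.10)(-0.15) = 0.4650
  C_12 = −[(-0.15)(0.80) − (-0.10)(-0.10)] = 0.1300
  C_13 = (-0.15)(-0.15) − (0.60)(-0.10) = 0.0825
  C_21 = −[(-0.25)(0.80) − (0.00)(-0.15)] = 0.2000
  C_22 = (0.80)(0.80) − (0.00)(-0.10) = 0.6400
  C_23 = −[(0.80)(-0.15) − (-0.25)(-0.10)] = 0.1450
  C_31 = (-0.25)(-0.10) − (0.00)(0.60) = 0.0250
  C_32 = −[(0.80)(-0.10) − (0.00)(-0.15)] = 0.0800
  C_33 = (0.80)(0.60) − (-0.25)(-0.15) = 0.4425
det(I−A) = Σ_j (I−A)_1j·C_1j = (0.80)(0.4650) + (-0.25)(0.1300) + (0.00)(0.0825) = 0.3395
adj(I−A) = Cᵀ =
  [ 0.4650   0.2000   0.0250]
  [ 0.1300   0.6400   0.0800]
  [ 0.0825   0.1450   0.4425]
(I − A)⁻¹ = adj(I−A) / det(I−A) ≈
  [   1.3697     0.5891     0.0736]
  [   0.3829     1.8851     0.2356]
  [   0.2430     0.4271     1.3034]
First solve x = (I − A)⁻¹ d = adj(I−A)·d / det(I−A); in particular x_1 = (0.4650·40 + 0.2000·180 + 0.0250·140) / 0.3395 = 58.10 / 0.3395 ≈ 171.1340.
Intermediate flow from 3 to 1: z_31 = a_31 · x_1 = 0.10 × 58.10 / 0.3395 = 5.81 / 0.3395 ≈ 17.11.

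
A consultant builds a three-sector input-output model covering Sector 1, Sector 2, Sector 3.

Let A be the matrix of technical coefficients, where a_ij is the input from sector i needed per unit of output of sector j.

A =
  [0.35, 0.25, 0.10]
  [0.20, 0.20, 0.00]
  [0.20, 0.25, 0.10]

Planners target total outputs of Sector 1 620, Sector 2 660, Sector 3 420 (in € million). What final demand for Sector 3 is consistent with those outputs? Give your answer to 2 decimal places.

d_3 = 89.00

I − A =
  [   0.65    -0.25    -0.10]
  [  -0.20     0.80     0.00]
  [  -0.20    -0.25     0.90]
d = (I − A) x:
  d_1 = (+0.65)·620 + (-0.25)·660 + (-0.10)·420 = 196.00
  d_2 = (-0.20)·620 + (+0.80)·660 + (+0.00)·420 = 404.00
  d_3 = (-0.20)·620 + (-0.25)·660 + (+0.90)·420 = 89.00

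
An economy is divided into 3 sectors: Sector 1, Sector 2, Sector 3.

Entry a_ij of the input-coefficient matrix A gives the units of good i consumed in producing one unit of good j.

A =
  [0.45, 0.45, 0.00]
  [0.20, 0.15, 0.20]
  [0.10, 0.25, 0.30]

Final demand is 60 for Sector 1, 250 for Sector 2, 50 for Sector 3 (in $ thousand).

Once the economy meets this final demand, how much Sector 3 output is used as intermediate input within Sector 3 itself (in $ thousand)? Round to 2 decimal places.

z_33 = 95.63

I − A =
  [   0.55    -0.45     0.00]
  [  -0.20     0.85    -0.20]
  [  -0.10    -0.25     0.70]
Cofactors of I−A, C_ij = (−1)^(i+j)·(minor ij) (rows/columns in the sector order above):
  C_11 = (0.85)(0.70) − (-0.20)(-0.25) = 0.5450
  C_12 = −[(-0.20)(0.70) − (-0.20)(-0.10)] = 0.1600
  C_13 = (-0.20)(-0.25) − (0.85)(-0.10) = 0.1350
  C_21 = −[(-0.45)(0.70) − (0.00)(-0.25)] = 0.3150
  C_22 = (0.55)(0.70) − (0.00)(-0.10) = 0.3850
  C_23 = −[(0.55)(-0.25) − (-0.45)(-0.10)] = 0.1825
  C_31 = (-0.45)(-0.20) − (0.00)(0.85) = 0.0900
  C_32 = −[(0.55)(-0.20) − (0.00)(-0.20)] = 0.1100
  C_33 = (0.55)(0.85) − (-0.45)(-0.20) = 0.3775
det(I−A) = Σ_j (I−A)_1j·C_1j = (0.55)(0.5450) + (-0.45)(0.1600) + (0.00)(0.1350) = 0.22775
adj(I−A) = Cᵀ =
  [ 0.5450   0.3150   0.0900]
  [ 0.1600   0.3850   0.1100]
  [ 0.1350   0.1825   0.3775]
(I − A)⁻¹ = adj(I−A) / det(I−A) ≈
  [   2.3930     1.3831     0.3952]
  [   0.7025     1.6905     0.4830]
  [   0.5928     0.8013     1.6575]
First solve x = (I − A)⁻¹ d = adj(I−A)·d / det(I−A); in particular x_3 = (0.1350·60 + 0.1825·250 + 0.3775·50) / 0.22775 = 72.60 / 0.22775 ≈ 318.7706.
Intermediate flow from 3 to 3: z_33 = a_33 · x_3 = 0.30 × 72.60 / 0.22775 = 21.78 / 0.22775 ≈ 95.63.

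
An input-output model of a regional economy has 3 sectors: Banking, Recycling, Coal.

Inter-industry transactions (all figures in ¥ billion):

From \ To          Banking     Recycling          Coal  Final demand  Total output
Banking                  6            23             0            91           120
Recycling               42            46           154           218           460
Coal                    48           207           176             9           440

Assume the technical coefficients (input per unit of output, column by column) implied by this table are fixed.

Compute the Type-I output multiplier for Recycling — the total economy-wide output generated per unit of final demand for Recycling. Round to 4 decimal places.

m_2 = 3.0286

Technical coefficients a_ij = z_ij / X_j:
  a_11 = 6/120 = 0.05, a_21 = 42/120 = 0.35, a_31 = 48/120 = 0.40
  a_12 = 23/460 = 0.05, a_22 = 46/460 = 0.10, a_32 = 207/460 = 0.45
  a_13 = 0/440 = 0.00, a_23 = 154/440 = 0.35, a_33 = 176/440 = 0.40
I − A =
  [   0.95    -0.05     0.00]
  [  -0.35     0.90    -0.35]
  [  -0.40    -0.45     0.60]
Cofactors of I−A, C_ij = (−1)^(i+j)·(minor ij) (rows/columns in the sector order above):
  C_11 = (0.90)(0.60) − (-0.35)(-0.45) = 0.3825
  C_12 = −[(-0.35)(0.60) − (-0.35)(-0.40)] = 0.3500
  C_13 = (-0.35)(-0.45) − (0.90)(-0.40) = 0.5175
  C_21 = −[(-0.05)(0.60) − (0.00)(-0.45)] = 0.0300
  C_22 = (0.95)(0.60) − (0.00)(-0.40) = 0.5700
  C_23 = −[(0.95)(-0.45) − (-0.05)(-0.40)] = 0.4475
  C_31 = (-0.05)(-0.35) − (0.00)(0.90) = 0.0175
  C_32 = −[(0.95)(-0.35) − (0.00)(-0.35)] = 0.3325
  C_33 = (0.95)(0.90) − (-0.05)(-0.35) = 0.8375
det(I−A) = Σ_j (I−A)_1j·C_1j = (0.95)(0.3825) + (-0.05)(0.3500) + (0.00)(0.5175) = 0.345875
adj(I−A) = Cᵀ =
  [ 0.3825   0.0300   0.0175]
  [ 0.3500   0.5700   0.3325]
  [ 0.5175   0.4475   0.8375]
(I − A)⁻¹ = adj(I−A) / det(I−A) ≈
  [   1.10589     0.08674     0.05060]
  [   1.01193     1.64799     0.96133]
  [   1.49621     1.29382     2.42140]
The output multiplier for sector j is the column-j sum of the Leontief inverse (I − A)⁻¹ = adj(I−A) / det(I−A).
Column 2 of adj(I−A): (0.0300, 0.5700, 0.4475); det(I−A) = 0.345875.
m_2 = (0.0300 + 0.5700 + 0.4475) / 0.345875 = 1.0475 / 0.345875 ≈ 3.0286.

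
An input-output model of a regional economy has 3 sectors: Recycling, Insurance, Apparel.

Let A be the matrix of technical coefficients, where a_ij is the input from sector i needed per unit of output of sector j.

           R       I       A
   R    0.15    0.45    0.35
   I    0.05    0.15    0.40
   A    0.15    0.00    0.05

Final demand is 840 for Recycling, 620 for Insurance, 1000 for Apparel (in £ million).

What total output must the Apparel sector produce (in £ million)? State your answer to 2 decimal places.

x_A = 1430.71

I − A =
  [   0.85    -0.45    -0.35]
  [  -0.05     0.85    -0.40]
  [  -0.15     0.00     0.95]
Cofactors of I−A, C_ij = (−1)^(i+j)·(minor ij) (rows/columns in the sector order above):
  C_11 = (0.85)(0.95) − (-0.40)(0.00) = 0.8075
  C_12 = −[(-0.05)(0.95) − (-0.40)(-0.15)] = 0.1075
  C_13 = (-0.05)(0.00) − (0.85)(-0.15) = 0.1275
  C_21 = −[(-0.45)(0.95) − (-0.35)(0.00)] = 0.4275
  C_22 = (0.85)(0.95) − (-0.35)(-0.15) = 0.7550
  C_23 = −[(0.85)(0.00) − (-0.45)(-0.15)] = 0.0675
  C_31 = (-0.45)(-0.40) − (-0.35)(0.85) = 0.4775
  C_32 = −[(0.85)(-0.40) − (-0.35)(-0.05)] = 0.3575
  C_33 = (0.85)(0.85) − (-0.45)(-0.05) = 0.7000
det(I−A) = Σ_j (I−A)_1j·C_1j = (0.85)(0.8075) + (-0.45)(0.1075) + (-0.35)(0.1275) = 0.593375
adj(I−A) = Cᵀ =
  [ 0.8075   0.4275   0.4775]
  [ 0.1075   0.7550   0.3575]
  [ 0.1275   0.0675   0.7000]
(I − A)⁻¹ = adj(I−A) / det(I−A) ≈
  [   1.3609     0.7205     0.8047]
  [   0.1812     1.2724     0.6025]
  [   0.2149     0.1138     1.1797]
x = (I − A)⁻¹ d = adj(I−A)·d / det(I−A), with det(I−A) = 0.593375:
  x_R = (0.8075·840 + 0.4275·620 + 0.4775·1000) / 0.593375 = 1420.85 / 0.593375 ≈ 2394.52
  x_I = (0.1075·840 + 0.7550·620 + 0.3575·1000) / 0.593375 = 915.90 / 0.593375 ≈ 1543.54
  x_A = (0.1275·840 + 0.0675·620 + 0.7000·1000) / 0.593375 = 848.95 / 0.593375 ≈ 1430.71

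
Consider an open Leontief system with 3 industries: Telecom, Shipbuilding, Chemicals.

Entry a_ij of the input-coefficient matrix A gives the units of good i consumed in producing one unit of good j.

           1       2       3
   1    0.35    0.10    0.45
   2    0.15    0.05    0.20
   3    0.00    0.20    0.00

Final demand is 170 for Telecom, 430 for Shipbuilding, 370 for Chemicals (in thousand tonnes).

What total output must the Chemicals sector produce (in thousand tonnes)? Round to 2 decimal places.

I − A =
  [   0.65    -0.10    -0.45]
  [  -0.15     0.95    -0.20]
  [   0.00    -0.20     1.00]
Cofactors of I−A, C_ij = (−1)^(i+j)·(minor ij) (rows/columns in the sector order above):
  C_11 = (0.95)(1.00) − (-0.20)(-0.20) = 0.9100
  C_12 = −[(-0.15)(1.00) − (-0.20)(0.00)] = 0.1500
  C_13 = (-0.15)(-0.20) − (0.95)(0.00) = 0.0300
  C_21 = −[(-0.10)(1.00) − (-0.45)(-0.20)] = 0.1900
  C_22 = (0.65)(1.00) − (-0.45)(0.00) = 0.6500
  C_23 = −[(0.65)(-0.20) − (-0.10)(0.00)] = 0.1300
  C_31 = (-0.10)(-0.20) − (-0.45)(0.95) = 0.4475
  C_32 = −[(0.65)(-0.20) − (-0.45)(-0.15)] = 0.1975
  C_33 = (0.65)(0.95) − (-0.10)(-0.15) = 0.6025
det(I−A) = Σ_j (I−A)_1j·C_1j = (0.65)(0.9100) + (-0.10)(0.1500) + (-0.45)(0.0300) = 0.5630
adj(I−A) = Cᵀ =
  [ 0.9100   0.1900   0.4475]
  [ 0.1500   0.6500   0.1975]
  [ 0.0300   0.1300   0.6025]
(I − A)⁻¹ = adj(I−A) / det(I−A) ≈
  [   1.6163     0.3375     0.7948]
  [   0.2664     1.1545     0.3508]
  [   0.0533     0.2309     1.0702]
x = (I − A)⁻¹ d = adj(I−A)·d / det(I−A), with det(I−A) = 0.5630:
  x_1 = (0.9100·170 + 0.1900·430 + 0.4475·370) / 0.5630 = 401.975 / 0.5630 ≈ 713.99
  x_2 = (0.1500·170 + 0.6500·430 + 0.1975·370) / 0.5630 = 378.075 / 0.5630 ≈ 671.54
  x_3 = (0.0300·170 + 0.1300·430 + 0.6025·370) / 0.5630 = 283.925 / 0.5630 ≈ 504.31

x_3 = 504.31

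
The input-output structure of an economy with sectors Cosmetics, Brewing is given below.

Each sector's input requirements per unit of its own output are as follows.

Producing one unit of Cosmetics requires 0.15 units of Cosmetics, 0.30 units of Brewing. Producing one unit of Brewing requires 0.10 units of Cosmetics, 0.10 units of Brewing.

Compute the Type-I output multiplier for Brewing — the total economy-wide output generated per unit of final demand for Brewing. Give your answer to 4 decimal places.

I − A =
  [   0.85    -0.10]
  [  -0.30     0.90]
det(I−A) = (0.85)(0.90) − (-0.10)(-0.30) = 0.7350
adj(I−A) = [[0.90, 0.10], [0.30, 0.85]]
(I − A)⁻¹ = adj(I−A) / det(I−A) ≈
  [   1.22449     0.13605]
  [   0.40816     1.15646]
The output multiplier for sector j is the column-j sum of the Leontief inverse (I − A)⁻¹ = adj(I−A) / det(I−A).
Column 2 of adj(I−A): (0.10, 0.85); det(I−A) = 0.7350.
m_2 = (0.10 + 0.85) / 0.7350 = 0.95 / 0.7350 ≈ 1.2925.

m_2 = 1.2925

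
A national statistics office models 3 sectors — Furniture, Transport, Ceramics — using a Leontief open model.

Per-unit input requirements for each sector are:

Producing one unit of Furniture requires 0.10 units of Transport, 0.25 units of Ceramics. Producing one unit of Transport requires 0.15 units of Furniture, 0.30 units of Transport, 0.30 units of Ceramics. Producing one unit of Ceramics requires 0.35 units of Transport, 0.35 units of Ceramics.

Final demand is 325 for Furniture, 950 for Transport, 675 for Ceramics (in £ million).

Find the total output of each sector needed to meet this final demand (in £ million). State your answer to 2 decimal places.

I − A =
  [   1.00    -0.15     0.00]
  [  -0.10     0.70    -0.35]
  [  -0.25    -0.30     0.65]
Cofactors of I−A, C_ij = (−1)^(i+j)·(minor ij) (rows/columns in the sector order above):
  C_11 = (0.70)(0.65) − (-0.35)(-0.30) = 0.3500
  C_12 = −[(-0.10)(0.65) − (-0.35)(-0.25)] = 0.1525
  C_13 = (-0.10)(-0.30) − (0.70)(-0.25) = 0.2050
  C_21 = −[(-0.15)(0.65) − (0.00)(-0.30)] = 0.0975
  C_22 = (1.00)(0.65) − (0.00)(-0.25) = 0.6500
  C_23 = −[(1.00)(-0.30) − (-0.15)(-0.25)] = 0.3375
  C_31 = (-0.15)(-0.35) − (0.00)(0.70) = 0.0525
  C_32 = −[(1.00)(-0.35) − (0.00)(-0.10)] = 0.3500
  C_33 = (1.00)(0.70) − (-0.15)(-0.10) = 0.6850
det(I−A) = Σ_j (I−A)_1j·C_1j = (1.00)(0.3500) + (-0.15)(0.1525) + (0.00)(0.2050) = 0.327125
adj(I−A) = Cᵀ =
  [ 0.3500   0.0975   0.0525]
  [ 0.1525   0.6500   0.3500]
  [ 0.2050   0.3375   0.6850]
(I − A)⁻¹ = adj(I−A) / det(I−A) ≈
  [   1.0699     0.2981     0.1605]
  [   0.4662     1.9870     1.0699]
  [   0.6267     1.0317     2.0940]
x = (I − A)⁻¹ d = adj(I−A)·d / det(I−A), with det(I−A) = 0.327125:
  x_F = (0.3500·325 + 0.0975·950 + 0.0525·675) / 0.327125 = 241.8125 / 0.327125 ≈ 739.21
  x_T = (0.1525·325 + 0.6500·950 + 0.3500·675) / 0.327125 = 903.3125 / 0.327125 ≈ 2761.37
  x_C = (0.2050·325 + 0.3375·950 + 0.6850·675) / 0.327125 = 849.625 / 0.327125 ≈ 2597.25

x_F = 739.21, x_T = 2761.37, x_C = 2597.25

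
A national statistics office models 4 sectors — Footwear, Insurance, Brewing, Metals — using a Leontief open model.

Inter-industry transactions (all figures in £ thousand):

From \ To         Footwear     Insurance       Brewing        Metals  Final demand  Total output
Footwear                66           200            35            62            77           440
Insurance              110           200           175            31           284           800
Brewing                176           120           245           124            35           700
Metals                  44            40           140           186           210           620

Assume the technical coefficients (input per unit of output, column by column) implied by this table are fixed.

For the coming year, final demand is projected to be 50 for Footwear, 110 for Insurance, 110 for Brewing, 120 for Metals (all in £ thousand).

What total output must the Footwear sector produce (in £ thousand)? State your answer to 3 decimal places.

Technical coefficients a_ij = z_ij / X_j:
  a_FF = 66/440 = 0.15, a_IF = 110/440 = 0.25, a_BF = 176/440 = 0.40, a_MF = 44/440 = 0.10
  a_FI = 200/800 = 0.25, a_II = 200/800 = 0.25, a_BI = 120/800 = 0.15, a_MI = 40/800 = 0.05
  a_FB = 35/700 = 0.05, a_IB = 175/700 = 0.25, a_BB = 245/700 = 0.35, a_MB = 140/700 = 0.20
  a_FM = 62/620 = 0.10, a_IM = 31/620 = 0.05, a_BM = 124/620 = 0.20, a_MM = 186/620 = 0.30
I − A =
  [   0.85    -0.25    -0.05    -0.10]
  [  -0.25     0.75    -0.25    -0.05]
  [  -0.40    -0.15     0.65    -0.20]
  [  -0.10    -0.05    -0.20     0.70]
Compute the cofactors C_ij = (−1)^(i+j)·(3×3 minor ij) of I−A; the adjugate is their transpose:
adj(I−A) = Cᵀ =
  [ 0.279375   0.115750   0.088625   0.073500]
  [ 0.186000   0.323250   0.168750   0.097875]
  [ 0.253500   0.173250   0.390375   0.160125]
  [ 0.125625   0.089125   0.136250   0.300000]
det(I−A) = Σ_j (I−A)_1j·C_1j = (0.85)(0.279375) + (-0.25)(0.186000) + (-0.05)(0.253500) + (-0.10)(0.125625) = 0.16573125
(I − A)⁻¹ = adj(I−A) / det(I−A) ≈
  [   1.6857     0.6984     0.5348     0.4435]
  [   1.1223     1.9504     1.0182     0.5906]
  [   1.5296     1.0454     2.3555     0.9662]
  [   0.7580     0.5378     0.8221     1.8102]
x = (I − A)⁻¹ d = adj(I−A)·d / det(I−A), with det(I−A) = 0.16573125:
  x_F = (0.279375·50 + 0.115750·110 + 0.088625·110 + 0.073500·120) / 0.16573125 = 45.27 / 0.16573125 ≈ 273.153
  x_I = (0.186000·50 + 0.323250·110 + 0.168750·110 + 0.097875·120) / 0.16573125 = 75.165 / 0.16573125 ≈ 453.535
  x_B = (0.253500·50 + 0.173250·110 + 0.390375·110 + 0.160125·120) / 0.16573125 = 93.88875 / 0.16573125 ≈ 566.512
  x_M = (0.125625·50 + 0.089125·110 + 0.136250·110 + 0.300000·120) / 0.16573125 = 67.0725 / 0.16573125 ≈ 404.706

x_F = 273.153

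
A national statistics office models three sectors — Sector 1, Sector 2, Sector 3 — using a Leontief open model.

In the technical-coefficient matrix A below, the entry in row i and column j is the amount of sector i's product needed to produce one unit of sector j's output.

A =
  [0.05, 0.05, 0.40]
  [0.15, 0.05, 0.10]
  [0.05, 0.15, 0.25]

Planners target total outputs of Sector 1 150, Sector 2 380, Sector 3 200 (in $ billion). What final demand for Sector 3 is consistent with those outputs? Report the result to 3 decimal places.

I − A =
  [   0.95    -0.05    -0.40]
  [  -0.15     0.95    -0.10]
  [  -0.05    -0.15     0.75]
d = (I − A) x:
  d_1 = (+0.95)·150 + (-0.05)·380 + (-0.40)·200 = 43.500
  d_2 = (-0.15)·150 + (+0.95)·380 + (-0.10)·200 = 318.500
  d_3 = (-0.05)·150 + (-0.15)·380 + (+0.75)·200 = 85.500

d_3 = 85.500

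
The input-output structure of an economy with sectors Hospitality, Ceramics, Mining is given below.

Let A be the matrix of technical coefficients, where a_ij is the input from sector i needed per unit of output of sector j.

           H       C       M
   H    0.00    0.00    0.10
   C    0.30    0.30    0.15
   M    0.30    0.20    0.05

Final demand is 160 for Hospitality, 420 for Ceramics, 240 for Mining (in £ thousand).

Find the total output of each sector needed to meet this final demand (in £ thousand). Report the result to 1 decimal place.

x_H = 208.6, x_C = 793.4, x_M = 485.5

I − A =
  [   1.00     0.00    -0.10]
  [  -0.30     0.70    -0.15]
  [  -0.30    -0.20     0.95]
Cofactors of I−A, C_ij = (−1)^(i+j)·(minor ij) (rows/columns in the sector order above):
  C_11 = (0.70)(0.95) − (-0.15)(-0.20) = 0.6350
  C_12 = −[(-0.30)(0.95) − (-0.15)(-0.30)] = 0.3300
  C_13 = (-0.30)(-0.20) − (0.70)(-0.30) = 0.2700
  C_21 = −[(0.00)(0.95) − (-0.10)(-0.20)] = 0.0200
  C_22 = (1.00)(0.95) − (-0.10)(-0.30) = 0.9200
  C_23 = −[(1.00)(-0.20) − (0.00)(-0.30)] = 0.2000
  C_31 = (0.00)(-0.15) − (-0.10)(0.70) = 0.0700
  C_32 = −[(1.00)(-0.15) − (-0.10)(-0.30)] = 0.1800
  C_33 = (1.00)(0.70) − (0.00)(-0.30) = 0.7000
det(I−A) = Σ_j (I−A)_1j·C_1j = (1.00)(0.6350) + (0.00)(0.3300) + (-0.10)(0.2700) = 0.6080
adj(I−A) = Cᵀ =
  [ 0.6350   0.0200   0.0700]
  [ 0.3300   0.9200   0.1800]
  [ 0.2700   0.2000   0.7000]
(I − A)⁻¹ = adj(I−A) / det(I−A) ≈
  [   1.0444     0.0329     0.1151]
  [   0.5428     1.5132     0.2961]
  [   0.4441     0.3289     1.1513]
x = (I − A)⁻¹ d = adj(I−A)·d / det(I−A), with det(I−A) = 0.6080:
  x_H = (0.6350·160 + 0.0200·420 + 0.0700·240) / 0.6080 = 126.80 / 0.6080 ≈ 208.6
  x_C = (0.3300·160 + 0.9200·420 + 0.1800·240) / 0.6080 = 482.40 / 0.6080 ≈ 793.4
  x_M = (0.2700·160 + 0.2000·420 + 0.7000·240) / 0.6080 = 295.20 / 0.6080 ≈ 485.5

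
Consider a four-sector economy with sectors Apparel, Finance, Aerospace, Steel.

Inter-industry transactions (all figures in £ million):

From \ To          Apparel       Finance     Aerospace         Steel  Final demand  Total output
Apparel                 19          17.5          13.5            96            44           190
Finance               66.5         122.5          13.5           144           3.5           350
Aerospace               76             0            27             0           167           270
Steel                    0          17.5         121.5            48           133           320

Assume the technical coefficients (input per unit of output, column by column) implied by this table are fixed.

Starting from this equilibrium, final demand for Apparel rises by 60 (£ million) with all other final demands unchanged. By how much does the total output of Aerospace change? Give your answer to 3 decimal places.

Technical coefficients a_ij = z_ij / X_j:
  a_11 = 19/190 = 0.10, a_21 = 66.5/190 = 0.35, a_31 = 76/190 = 0.40, a_41 = 0/190 = 0.00
  a_12 = 17.5/350 = 0.05, a_22 = 122.5/350 = 0.35, a_32 = 0/350 = 0.00, a_42 = 17.5/350 = 0.05
  a_13 = 13.5/270 = 0.05, a_23 = 13.5/270 = 0.05, a_33 = 27/270 = 0.10, a_43 = 121.5/270 = 0.45
  a_14 = 96/320 = 0.30, a_24 = 144/320 = 0.45, a_34 = 0/320 = 0.00, a_44 = 48/320 = 0.15
I − A =
  [   0.90    -0.05    -0.05    -0.30]
  [  -0.35     0.65    -0.05    -0.45]
  [  -0.40     0.00     0.90     0.00]
  [   0.00    -0.05    -0.45     0.85]
Compute the cofactors C_ij = (−1)^(i+j)·(3×3 minor ij) of I−A; the adjugate is their transpose:
adj(I−A) = Cᵀ =
  [ 0.477000   0.051750   0.127250   0.195750]
  [ 0.365750   0.617500   0.282625   0.456000]
  [ 0.212000   0.023000   0.456875   0.087000]
  [ 0.133750   0.048500   0.258500   0.496750]
det(I−A) = Σ_j (I−A)_1j·C_1j = (0.90)(0.477000) + (-0.05)(0.365750) + (-0.05)(0.212000) + (-0.30)(0.133750) = 0.3602875
(I − A)⁻¹ = adj(I−A) / det(I−A) ≈
  [   1.3239     0.1436     0.3532     0.5433]
  [   1.0152     1.7139     0.7844     1.2657]
  [   0.5884     0.0638     1.2681     0.2415]
  [   0.3712     0.1346     0.7175     1.3788]
Δx = (I − A)⁻¹ Δd with Δd having +60 in the Apparel component and 0 elsewhere.
So Δx_3 = L_31 · (+60), where L_31 = adj(I−A)_31 / det(I−A) = 0.212000 / 0.3602875.
Δx_3 = 0.212000 × (+60) / 0.3602875 = 12.72 / 0.3602875 ≈ 35.305.

Δx_3 = 35.305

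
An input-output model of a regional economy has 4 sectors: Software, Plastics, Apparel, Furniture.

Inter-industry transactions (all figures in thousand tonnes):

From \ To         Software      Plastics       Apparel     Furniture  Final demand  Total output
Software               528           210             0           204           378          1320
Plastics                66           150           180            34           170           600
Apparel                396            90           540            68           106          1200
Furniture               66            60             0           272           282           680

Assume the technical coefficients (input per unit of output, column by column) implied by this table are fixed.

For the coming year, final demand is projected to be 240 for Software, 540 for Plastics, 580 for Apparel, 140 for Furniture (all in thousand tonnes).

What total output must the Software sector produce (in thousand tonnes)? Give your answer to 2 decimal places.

Technical coefficients a_ij = z_ij / X_j:
  a_11 = 528/1320 = 0.40, a_21 = 66/1320 = 0.05, a_31 = 396/1320 = 0.30, a_41 = 66/1320 = 0.05
  a_12 = 210/600 = 0.35, a_22 = 150/600 = 0.25, a_32 = 90/600 = 0.15, a_42 = 60/600 = 0.10
  a_13 = 0/1200 = 0.00, a_23 = 180/1200 = 0.15, a_33 = 540/1200 = 0.45, a_43 = 0/1200 = 0.00
  a_14 = 204/680 = 0.30, a_24 = 34/680 = 0.05, a_34 = 68/680 = 0.10, a_44 = 272/680 = 0.40
I − A =
  [   0.60    -0.35     0.00    -0.30]
  [  -0.05     0.75    -0.15    -0.05]
  [  -0.30    -0.15     0.55    -0.10]
  [  -0.05    -0.10     0.00     0.60]
Compute the cofactors C_ij = (−1)^(i+j)·(3×3 minor ij) of I−A; the adjugate is their transpose:
adj(I−A) = Cᵀ =
  [ 0.229750   0.132000   0.036000   0.131875]
  [ 0.045625   0.189750   0.051750   0.047250]
  [ 0.142625   0.131500   0.242875   0.122750]
  [ 0.026750   0.042625   0.011625   0.208625]
det(I−A) = Σ_j (I−A)_1j·C_1j = (0.60)(0.229750) + (-0.35)(0.045625) + (0.00)(0.142625) + (-0.30)(0.026750) = 0.11385625
(I − A)⁻¹ = adj(I−A) / det(I−A) ≈
  [   2.0179     1.1594     0.3162     1.1583]
  [   0.4007     1.6666     0.4545     0.4150]
  [   1.2527     1.1550     2.1332     1.0781]
  [   0.2349     0.3744     0.1021     1.8324]
x = (I − A)⁻¹ d = adj(I−A)·d / det(I−A), with det(I−A) = 0.11385625:
  x_1 = (0.229750·240 + 0.132000·540 + 0.036000·580 + 0.131875·140) / 0.11385625 = 165.7625 / 0.11385625 ≈ 1455.89
  x_2 = (0.045625·240 + 0.189750·540 + 0.051750·580 + 0.047250·140) / 0.11385625 = 150.045 / 0.11385625 ≈ 1317.85
  x_3 = (0.142625·240 + 0.131500·540 + 0.242875·580 + 0.122750·140) / 0.11385625 = 263.2925 / 0.11385625 ≈ 2312.50
  x_4 = (0.026750·240 + 0.042625·540 + 0.011625·580 + 0.208625·140) / 0.11385625 = 65.3875 / 0.11385625 ≈ 574.30

x_1 = 1455.89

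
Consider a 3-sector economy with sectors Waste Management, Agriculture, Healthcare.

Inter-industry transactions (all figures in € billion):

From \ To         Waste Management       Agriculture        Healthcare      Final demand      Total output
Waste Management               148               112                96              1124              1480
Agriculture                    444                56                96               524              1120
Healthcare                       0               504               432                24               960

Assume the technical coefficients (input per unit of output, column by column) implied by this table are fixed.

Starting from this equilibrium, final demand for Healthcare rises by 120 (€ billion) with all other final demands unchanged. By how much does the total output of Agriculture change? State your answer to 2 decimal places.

Technical coefficients a_ij = z_ij / X_j:
  a_11 = 148/1480 = 0.10, a_21 = 444/1480 = 0.30, a_31 = 0/1480 = 0.00
  a_12 = 112/1120 = 0.10, a_22 = 56/1120 = 0.05, a_32 = 504/1120 = 0.45
  a_13 = 96/960 = 0.10, a_23 = 96/960 = 0.10, a_33 = 432/960 = 0.45
I − A =
  [   0.90    -0.10    -0.10]
  [  -0.30     0.95    -0.10]
  [   0.00    -0.45     0.55]
Cofactors of I−A, C_ij = (−1)^(i+j)·(minor ij) (rows/columns in the sector order above):
  C_11 = (0.95)(0.55) − (-0.10)(-0.45) = 0.4775
  C_12 = −[(-0.30)(0.55) − (-0.10)(0.00)] = 0.1650
  C_13 = (-0.30)(-0.45) − (0.95)(0.00) = 0.1350
  C_21 = −[(-0.10)(0.55) − (-0.10)(-0.45)] = 0.1000
  C_22 = (0.90)(0.55) − (-0.10)(0.00) = 0.4950
  C_23 = −[(0.90)(-0.45) − (-0.10)(0.00)] = 0.4050
  C_31 = (-0.10)(-0.10) − (-0.10)(0.95) = 0.1050
  C_32 = −[(0.90)(-0.10) − (-0.10)(-0.30)] = 0.1200
  C_33 = (0.90)(0.95) − (-0.10)(-0.30) = 0.8250
det(I−A) = Σ_j (I−A)_1j·C_1j = (0.90)(0.4775) + (-0.10)(0.1650) + (-0.10)(0.1350) = 0.39975
adj(I−A) = Cᵀ =
  [ 0.4775   0.1000   0.1050]
  [ 0.1650   0.4950   0.1200]
  [ 0.1350   0.4050   0.8250]
(I − A)⁻¹ = adj(I−A) / det(I−A) ≈
  [   1.1945     0.2502     0.2627]
  [   0.4128     1.2383     0.3002]
  [   0.3377     1.0131     2.0638]
Δx = (I − A)⁻¹ Δd with Δd having +120 in the Healthcare component and 0 elsewhere.
So Δx_2 = L_23 · (+120), where L_23 = adj(I−A)_23 / det(I−A) = 0.1200 / 0.39975.
Δx_2 = 0.1200 × (+120) / 0.39975 = 14.40 / 0.39975 ≈ 36.02.

Δx_2 = 36.02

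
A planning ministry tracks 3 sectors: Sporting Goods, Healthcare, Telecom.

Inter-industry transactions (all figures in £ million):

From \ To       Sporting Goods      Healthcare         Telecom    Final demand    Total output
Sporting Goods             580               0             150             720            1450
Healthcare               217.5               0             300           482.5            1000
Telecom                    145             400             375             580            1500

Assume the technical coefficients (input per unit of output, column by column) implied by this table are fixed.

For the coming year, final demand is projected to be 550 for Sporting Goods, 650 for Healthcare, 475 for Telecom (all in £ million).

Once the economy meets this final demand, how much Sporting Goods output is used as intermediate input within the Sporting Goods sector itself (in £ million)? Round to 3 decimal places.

Technical coefficients a_ij = z_ij / X_j:
  a_11 = 580/1450 = 0.40, a_21 = 217.5/1450 = 0.15, a_31 = 145/1450 = 0.10
  a_12 = 0/1000 = 0.00, a_22 = 0/1000 = 0.00, a_32 = 400/1000 = 0.40
  a_13 = 150/1500 = 0.10, a_23 = 300/1500 = 0.20, a_33 = 375/1500 = 0.25
I − A =
  [   0.60     0.00    -0.10]
  [  -0.15     1.00    -0.20]
  [  -0.10    -0.40     0.75]
Cofactors of I−A, C_ij = (−1)^(i+j)·(minor ij) (rows/columns in the sector order above):
  C_11 = (1.00)(0.75) − (-0.20)(-0.40) = 0.6700
  C_12 = −[(-0.15)(0.75) − (-0.20)(-0.10)] = 0.1325
  C_13 = (-0.15)(-0.40) − (1.00)(-0.10) = 0.1600
  C_21 = −[(0.00)(0.75) − (-0.10)(-0.40)] = 0.0400
  C_22 = (0.60)(0.75) − (-0.10)(-0.10) = 0.4400
  C_23 = −[(0.60)(-0.40) − (0.00)(-0.10)] = 0.2400
  C_31 = (0.00)(-0.20) − (-0.10)(1.00) = 0.1000
  C_32 = −[(0.60)(-0.20) − (-0.10)(-0.15)] = 0.1350
  C_33 = (0.60)(1.00) − (0.00)(-0.15) = 0.6000
det(I−A) = Σ_j (I−A)_1j·C_1j = (0.60)(0.6700) + (0.00)(0.1325) + (-0.10)(0.1600) = 0.3860
adj(I−A) = Cᵀ =
  [ 0.6700   0.0400   0.1000]
  [ 0.1325   0.4400   0.1350]
  [ 0.1600   0.2400   0.6000]
(I − A)⁻¹ = adj(I−A) / det(I−A) ≈
  [   1.7358     0.1036     0.2591]
  [   0.3433     1.1399     0.3497]
  [   0.4145     0.6218     1.5544]
First solve x = (I − A)⁻¹ d = adj(I−A)·d / det(I−A); in particular x_1 = (0.6700·550 + 0.0400·650 + 0.1000·475) / 0.3860 = 442.00 / 0.3860 ≈ 1145.07772.
Intermediate flow from 1 to 1: z_11 = a_11 · x_1 = 0.40 × 442.00 / 0.3860 = 176.80 / 0.3860 ≈ 458.031.

z_11 = 458.031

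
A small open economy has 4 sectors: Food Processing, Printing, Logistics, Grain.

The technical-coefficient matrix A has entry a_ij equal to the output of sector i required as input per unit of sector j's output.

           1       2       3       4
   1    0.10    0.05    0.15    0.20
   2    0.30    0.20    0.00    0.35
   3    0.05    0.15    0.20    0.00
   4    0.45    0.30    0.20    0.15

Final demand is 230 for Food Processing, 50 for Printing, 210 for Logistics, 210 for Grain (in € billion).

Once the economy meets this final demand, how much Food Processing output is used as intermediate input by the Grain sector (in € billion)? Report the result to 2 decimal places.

I − A =
  [   0.90    -0.05    -0.15    -0.20]
  [  -0.30     0.80     0.00    -0.35]
  [  -0.05    -0.15     0.80     0.00]
  [  -0.45    -0.30    -0.20     0.85]
Compute the cofactors C_ij = (−1)^(i+j)·(3×3 minor ij) of I−A; the adjugate is their transpose:
adj(I−A) = Cᵀ =
  [ 0.449500   0.107125   0.121750   0.149875]
  [ 0.333500   0.531625   0.136875   0.297375]
  [ 0.090625   0.106375   0.406875   0.065125]
  [ 0.377000   0.269375   0.208500   0.551250]
det(I−A) = Σ_j (I−A)_1j·C_1j = (0.90)(0.449500) + (-0.05)(0.333500) + (-0.15)(0.090625) + (-0.20)(0.377000) = 0.29888125
(I − A)⁻¹ = adj(I−A) / det(I−A) ≈
  [   1.5039     0.3584     0.4074     0.5015]
  [   1.1158     1.7787     0.4580     0.9950]
  [   0.3032     0.3559     1.3613     0.2179]
  [   1.2614     0.9013     0.6976     1.8444]
First solve x = (I − A)⁻¹ d = adj(I−A)·d / det(I−A); in particular x_4 = (0.377000·230 + 0.269375·50 + 0.208500·210 + 0.551250·210) / 0.29888125 = 259.72625 / 0.29888125 ≈ 868.9948.
Intermediate flow from 1 to 4: z_14 = a_14 · x_4 = 0.20 × 259.72625 / 0.29888125 = 51.94525 / 0.29888125 ≈ 173.80.

z_14 = 173.80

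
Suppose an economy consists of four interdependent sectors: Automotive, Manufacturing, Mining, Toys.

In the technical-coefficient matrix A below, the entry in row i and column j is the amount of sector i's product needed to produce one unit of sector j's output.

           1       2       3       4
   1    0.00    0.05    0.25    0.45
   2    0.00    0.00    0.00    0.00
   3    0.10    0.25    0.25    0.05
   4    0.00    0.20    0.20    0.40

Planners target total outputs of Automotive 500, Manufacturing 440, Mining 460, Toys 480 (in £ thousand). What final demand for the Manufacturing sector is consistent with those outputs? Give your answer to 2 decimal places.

I − A =
  [   1.00    -0.05    -0.25    -0.45]
  [   0.00     1.00     0.00     0.00]
  [  -0.10    -0.25     0.75    -0.05]
  [   0.00    -0.20    -0.20     0.60]
d = (I − A) x:
  d_1 = (+1.00)·500 + (-0.05)·440 + (-0.25)·460 + (-0.45)·480 = 147.00
  d_2 = (+0.00)·500 + (+1.00)·440 + (+0.00)·460 + (+0.00)·480 = 440.00
  d_3 = (-0.10)·500 + (-0.25)·440 + (+0.75)·460 + (-0.05)·480 = 161.00
  d_4 = (+0.00)·500 + (-0.20)·440 + (-0.20)·460 + (+0.60)·480 = 108.00

d_2 = 440.00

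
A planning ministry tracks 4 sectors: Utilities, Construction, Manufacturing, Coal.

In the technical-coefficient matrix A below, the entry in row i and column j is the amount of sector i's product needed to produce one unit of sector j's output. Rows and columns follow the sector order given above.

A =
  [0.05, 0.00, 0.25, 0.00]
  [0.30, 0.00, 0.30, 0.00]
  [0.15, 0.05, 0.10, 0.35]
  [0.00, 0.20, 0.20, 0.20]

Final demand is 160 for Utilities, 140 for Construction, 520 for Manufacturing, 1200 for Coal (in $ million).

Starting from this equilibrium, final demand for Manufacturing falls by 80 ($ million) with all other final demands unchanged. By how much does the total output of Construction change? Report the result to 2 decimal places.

I − A =
  [   0.95     0.00    -0.25     0.00]
  [  -0.30     1.00    -0.30     0.00]
  [  -0.15    -0.05     0.90    -0.35]
  [   0.00    -0.20    -0.20     0.80]
Compute the cofactors C_ij = (−1)^(i+j)·(3×3 minor ij) of I−A; the adjugate is their transpose:
adj(I−A) = Cᵀ =
  [ 0.6170   0.0275   0.2000   0.0875]
  [ 0.2310   0.5875   0.2880   0.1260]
  [ 0.1530   0.1045   0.7600   0.3325]
  [ 0.0960   0.1730   0.2620   0.7995]
det(I−A) = Σ_j (I−A)_1j·C_1j = (0.95)(0.6170) + (0.00)(0.2310) + (-0.25)(0.1530) + (0.00)(0.0960) = 0.5479
(I − A)⁻¹ = adj(I−A) / det(I−A) ≈
  [   1.1261     0.0502     0.3650     0.1597]
  [   0.4216     1.0723     0.5256     0.2300]
  [   0.2792     0.1907     1.3871     0.6069]
  [   0.1752     0.3158     0.4782     1.4592]
Δx = (I − A)⁻¹ Δd with Δd having -80 in the Manufacturing component and 0 elsewhere.
So Δx_2 = L_23 · (-80), where L_23 = adj(I−A)_23 / det(I−A) = 0.2880 / 0.5479.
Δx_2 = 0.2880 × (-80) / 0.5479 = -23.04 / 0.5479 ≈ -42.05.

Δx_2 = -42.05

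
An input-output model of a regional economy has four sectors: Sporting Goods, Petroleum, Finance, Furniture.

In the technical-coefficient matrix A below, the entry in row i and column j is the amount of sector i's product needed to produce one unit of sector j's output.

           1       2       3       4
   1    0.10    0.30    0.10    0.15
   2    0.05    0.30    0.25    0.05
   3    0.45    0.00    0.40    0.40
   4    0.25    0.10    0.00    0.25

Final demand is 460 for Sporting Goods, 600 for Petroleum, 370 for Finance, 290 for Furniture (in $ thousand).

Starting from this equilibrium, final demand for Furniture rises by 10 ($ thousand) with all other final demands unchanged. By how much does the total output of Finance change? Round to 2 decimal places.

Δx_3 = 16.53

I − A =
  [   0.90    -0.30    -0.10    -0.15]
  [  -0.05     0.70    -0.25    -0.05]
  [  -0.45     0.00     0.60    -0.40]
  [  -0.25    -0.10     0.00     0.75]
Compute the cofactors C_ij = (−1)^(i+j)·(3×3 minor ij) of I−A; the adjugate is their transpose:
adj(I−A) = Cᵀ =
  [ 0.302000   0.148000   0.112000   0.130000]
  [ 0.139375   0.338750   0.164375   0.138125]
  [ 0.306000   0.174000   0.426000   0.300000]
  [ 0.119250   0.094500   0.059250   0.303750]
det(I−A) = Σ_j (I−A)_1j·C_1j = (0.90)(0.302000) + (-0.30)(0.139375) + (-0.10)(0.306000) + (-0.15)(0.119250) = 0.1815
(I − A)⁻¹ = adj(I−A) / det(I−A) ≈
  [   1.6639     0.8154     0.6171     0.7163]
  [   0.7679     1.8664     0.9056     0.7610]
  [   1.6860     0.9587     2.3471     1.6529]
  [   0.6570     0.5207     0.3264     1.6736]
Δx = (I − A)⁻¹ Δd with Δd having +10 in the Furniture component and 0 elsewhere.
So Δx_3 = L_34 · (+10), where L_34 = adj(I−A)_34 / det(I−A) = 0.300000 / 0.1815.
Δx_3 = 0.300000 × (+10) / 0.1815 = 3.00 / 0.1815 ≈ 16.53.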